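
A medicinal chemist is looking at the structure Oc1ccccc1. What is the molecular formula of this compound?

Walk through each heavy atom and fill implicit hydrogens from standard valence (C 4, N 3, O 2, S 2, halogen 1); for lowercase aromatic atoms, an aromatic c carries 1 H when it has two neighbours and 0 H with three, and aromatic n carries 0 H:
  atom 1: O, bond orders sum to 1 (valence 2) → 1 H
  atom 2: aromatic c, 3 neighbours → 0 H
  atom 3: aromatic c, 2 neighbours → 1 H
  atom 4: aromatic c, 2 neighbours → 1 H
  atom 5: aromatic c, 2 neighbours → 1 H
  atom 6: aromatic c, 2 neighbours → 1 H
  atom 7: aromatic c, 2 neighbours → 1 H
Totals → C:6, H:6, O:1.
In Hill order: C6H6O.

C6H6O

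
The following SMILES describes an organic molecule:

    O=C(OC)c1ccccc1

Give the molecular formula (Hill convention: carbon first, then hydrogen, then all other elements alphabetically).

C8H8O2

Walk through each heavy atom and fill implicit hydrogens from standard valence (C 4, N 3, O 2, S 2, halogen 1); for lowercase aromatic atoms, an aromatic c carries 1 H when it has two neighbours and 0 H with three, and aromatic n carries 0 H:
  atom 1: O, bond orders sum to 2 (valence 2) → 0 H
  atom 2: C, bond orders sum to 4 (valence 4) → 0 H
  atom 3: O, bond orders sum to 2 (valence 2) → 0 H
  atom 4: C, bond orders sum to 1 (valence 4) → 3 H
  atom 5: aromatic c, 3 neighbours → 0 H
  atom 6: aromatic c, 2 neighbours → 1 H
  atom 7: aromatic c, 2 neighbours → 1 H
  atom 8: aromatic c, 2 neighbours → 1 H
  atom 9: aromatic c, 2 neighbours → 1 H
  atom 10: aromatic c, 2 neighbours → 1 H
Totals → C:8, H:8, O:2.
In Hill order: C8H8O2.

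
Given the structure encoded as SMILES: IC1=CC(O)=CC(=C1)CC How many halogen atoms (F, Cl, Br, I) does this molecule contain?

Halogen atoms appear at heavy-atom position 1 (1×I).
Other groups present: 1 hydroxyl.
Halogen count: 1.

1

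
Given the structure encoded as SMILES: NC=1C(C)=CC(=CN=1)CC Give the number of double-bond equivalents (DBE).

4

Molecular formula: C8H12N2.
DoU = (2C + 2 + N − H − X) / 2, where X is the halogen count and O/S are ignored.
    = (2·8 + 2 + 2 − 12 − 0) / 2 = 8 / 2 = 4.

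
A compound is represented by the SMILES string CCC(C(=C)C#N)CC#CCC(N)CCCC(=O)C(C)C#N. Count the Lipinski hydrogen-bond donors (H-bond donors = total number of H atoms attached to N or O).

2

Donors: find every N or O and count the H atoms it carries.
  atom 7 (N): bond orders sum to 3 → 0 H
  atom 13 (N): bond orders sum to 1 → 2 H
  atom 18 (O): bond orders sum to 2 → 0 H
  atom 22 (N): bond orders sum to 3 → 0 H
Lipinski HBD = 2.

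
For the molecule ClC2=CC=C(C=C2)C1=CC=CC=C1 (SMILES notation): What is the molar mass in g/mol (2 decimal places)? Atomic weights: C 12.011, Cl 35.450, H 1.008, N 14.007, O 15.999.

188.65 g/mol

First, the molecular formula is C12H9Cl (counting implicit H from valence).
  C: 12 × 12.011 = 144.132
  Cl: 1 × 35.450 = 35.450
  H: 9 × 1.008 = 9.072
Sum: 12×12.011 + 1×35.450 + 9×1.008 = 188.654 → 188.65 g/mol.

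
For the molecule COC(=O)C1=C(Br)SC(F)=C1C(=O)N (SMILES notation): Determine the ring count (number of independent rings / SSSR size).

1

In SMILES, each pair of matching ring-closure digits denotes one ring-closing bond; the number of such bonds equals the number of independent rings.
Ring-closure bonds here: 1.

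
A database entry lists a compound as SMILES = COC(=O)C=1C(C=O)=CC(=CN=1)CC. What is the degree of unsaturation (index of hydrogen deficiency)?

Molecular formula: C10H11NO3.
DoU = (2C + 2 + N − H − X) / 2, where X is the halogen count and O/S are ignored.
    = (2·10 + 2 + 1 − 11 − 0) / 2 = 12 / 2 = 6.

6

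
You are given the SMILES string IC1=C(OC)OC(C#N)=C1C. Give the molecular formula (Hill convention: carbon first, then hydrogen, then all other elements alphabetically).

Walk through each heavy atom and fill implicit hydrogens from standard valence (C 4, N 3, O 2, S 2, halogen 1):
  atom 1: I (halogen, monovalent) → 0 H
  atom 2: C, bond orders sum to 4 (valence 4) → 0 H
  atom 3: C, bond orders sum to 4 (valence 4) → 0 H
  atom 4: O, bond orders sum to 2 (valence 2) → 0 H
  atom 5: C, bond orders sum to 1 (valence 4) → 3 H
  atom 6: O, bond orders sum to 2 (valence 2) → 0 H
  atom 7: C, bond orders sum to 4 (valence 4) → 0 H
  atom 8: C, bond orders sum to 4 (valence 4) → 0 H
  atom 9: N, bond orders sum to 3 (valence 3) → 0 H
  atom 10: C, bond orders sum to 4 (valence 4) → 0 H
  atom 11: C, bond orders sum to 1 (valence 4) → 3 H
Totals → C:7, H:6, I:1, N:1, O:2.
In Hill order: C7H6INO2.

C7H6INO2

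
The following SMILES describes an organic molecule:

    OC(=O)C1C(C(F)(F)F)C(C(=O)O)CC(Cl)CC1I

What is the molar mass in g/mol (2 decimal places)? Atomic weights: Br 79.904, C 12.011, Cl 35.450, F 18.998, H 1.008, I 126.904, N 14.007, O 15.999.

First, the molecular formula is C10H11ClF3IO4 (counting implicit H from valence).
  C: 10 × 12.011 = 120.110
  Cl: 1 × 35.450 = 35.450
  F: 3 × 18.998 = 56.994
  H: 11 × 1.008 = 11.088
  I: 1 × 126.904 = 126.904
  O: 4 × 15.999 = 63.996
Sum: 10×12.011 + 1×35.450 + 3×18.998 + 11×1.008 + 1×126.904 + 4×15.999 = 414.542 → 414.54 g/mol.

414.54 g/mol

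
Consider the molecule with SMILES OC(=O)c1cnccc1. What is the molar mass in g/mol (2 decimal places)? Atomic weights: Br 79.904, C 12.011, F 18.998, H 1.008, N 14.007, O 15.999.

First, the molecular formula is C6H5NO2 (counting implicit H from valence).
  C: 6 × 12.011 = 72.066
  H: 5 × 1.008 = 5.040
  N: 1 × 14.007 = 14.007
  O: 2 × 15.999 = 31.998
Sum: 6×12.011 + 5×1.008 + 1×14.007 + 2×15.999 = 123.111 → 123.11 g/mol.

123.11 g/mol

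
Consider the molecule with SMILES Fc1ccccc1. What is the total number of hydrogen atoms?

5

Walk through each heavy atom and fill implicit hydrogens from standard valence (C 4, N 3, O 2, S 2, halogen 1); for lowercase aromatic atoms, an aromatic c carries 1 H when it has two neighbours and 0 H with three, and aromatic n carries 0 H:
  atom 1: F (halogen, monovalent) → 0 H
  atom 2: aromatic c, 3 neighbours → 0 H
  atom 3: aromatic c, 2 neighbours → 1 H
  atom 4: aromatic c, 2 neighbours → 1 H
  atom 5: aromatic c, 2 neighbours → 1 H
  atom 6: aromatic c, 2 neighbours → 1 H
  atom 7: aromatic c, 2 neighbours → 1 H
Total hydrogens: 5.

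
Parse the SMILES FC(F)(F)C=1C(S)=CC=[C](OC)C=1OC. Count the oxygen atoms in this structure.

Scan the SMILES for O atoms (remember two-letter symbols like Cl and Br are single atoms).
Oxygen count: 2.

2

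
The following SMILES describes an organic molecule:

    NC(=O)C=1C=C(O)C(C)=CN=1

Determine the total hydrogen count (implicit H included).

8

Walk through each heavy atom and fill implicit hydrogens from standard valence (C 4, N 3, O 2, S 2, halogen 1):
  atom 1: N, bond orders sum to 1 (valence 3) → 2 H
  atom 2: C, bond orders sum to 4 (valence 4) → 0 H
  atom 3: O, bond orders sum to 2 (valence 2) → 0 H
  atom 4: C, bond orders sum to 4 (valence 4) → 0 H
  atom 5: C, bond orders sum to 3 (valence 4) → 1 H
  atom 6: C, bond orders sum to 4 (valence 4) → 0 H
  atom 7: O, bond orders sum to 1 (valence 2) → 1 H
  atom 8: C, bond orders sum to 4 (valence 4) → 0 H
  atom 9: C, bond orders sum to 1 (valence 4) → 3 H
  atom 10: C, bond orders sum to 3 (valence 4) → 1 H
  atom 11: N, bond orders sum to 3 (valence 3) → 0 H
Total hydrogens: 8.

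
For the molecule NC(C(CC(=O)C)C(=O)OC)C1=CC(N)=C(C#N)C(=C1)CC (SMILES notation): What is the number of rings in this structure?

In SMILES, each pair of matching ring-closure digits denotes one ring-closing bond; the number of such bonds equals the number of independent rings.
Ring-closure bonds here: 1.

1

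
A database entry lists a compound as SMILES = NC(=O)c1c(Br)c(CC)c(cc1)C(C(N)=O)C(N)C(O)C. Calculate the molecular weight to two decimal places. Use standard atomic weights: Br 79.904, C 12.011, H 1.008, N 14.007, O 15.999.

358.24 g/mol

First, the molecular formula is C14H20BrN3O3 (counting implicit H from valence).
  Br: 1 × 79.904 = 79.904
  C: 14 × 12.011 = 168.154
  H: 20 × 1.008 = 20.160
  N: 3 × 14.007 = 42.021
  O: 3 × 15.999 = 47.997
Sum: 1×79.904 + 14×12.011 + 20×1.008 + 3×14.007 + 3×15.999 = 358.236 → 358.24 g/mol.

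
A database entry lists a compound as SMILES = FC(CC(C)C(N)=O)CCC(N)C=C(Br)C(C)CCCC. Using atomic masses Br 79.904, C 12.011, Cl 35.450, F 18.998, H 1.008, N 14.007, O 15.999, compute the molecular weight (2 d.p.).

365.33 g/mol

First, the molecular formula is C16H30BrFN2O (counting implicit H from valence).
  Br: 1 × 79.904 = 79.904
  C: 16 × 12.011 = 192.176
  F: 1 × 18.998 = 18.998
  H: 30 × 1.008 = 30.240
  N: 2 × 14.007 = 28.014
  O: 1 × 15.999 = 15.999
Sum: 1×79.904 + 16×12.011 + 1×18.998 + 30×1.008 + 2×14.007 + 1×15.999 = 365.331 → 365.33 g/mol.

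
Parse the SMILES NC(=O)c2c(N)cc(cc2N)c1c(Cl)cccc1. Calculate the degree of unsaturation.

Molecular formula: C13H12ClN3O.
DoU = (2C + 2 + N − H − X) / 2, where X is the halogen count and O/S are ignored.
    = (2·13 + 2 + 3 − 12 − 1) / 2 = 18 / 2 = 9.

9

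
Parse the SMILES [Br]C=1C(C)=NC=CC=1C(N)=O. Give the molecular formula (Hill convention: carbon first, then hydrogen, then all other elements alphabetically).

C7H7BrN2O

Walk through each heavy atom and fill implicit hydrogens from standard valence (C 4, N 3, O 2, S 2, halogen 1):
  atom 1: Br with explicit H count 0
  atom 2: C, bond orders sum to 4 (valence 4) → 0 H
  atom 3: C, bond orders sum to 4 (valence 4) → 0 H
  atom 4: C, bond orders sum to 1 (valence 4) → 3 H
  atom 5: N, bond orders sum to 3 (valence 3) → 0 H
  atom 6: C, bond orders sum to 3 (valence 4) → 1 H
  atom 7: C, bond orders sum to 3 (valence 4) → 1 H
  atom 8: C, bond orders sum to 4 (valence 4) → 0 H
  atom 9: C, bond orders sum to 4 (valence 4) → 0 H
  atom 10: N, bond orders sum to 1 (valence 3) → 2 H
  atom 11: O, bond orders sum to 2 (valence 2) → 0 H
Totals → C:7, H:7, Br:1, N:2, O:1.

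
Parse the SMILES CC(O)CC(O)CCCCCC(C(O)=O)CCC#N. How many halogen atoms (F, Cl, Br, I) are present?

0

Scan the SMILES for the halogen motif — none present.
Groups that are present: 1 carboxylic acid, 2 hydroxyl, 1 nitrile.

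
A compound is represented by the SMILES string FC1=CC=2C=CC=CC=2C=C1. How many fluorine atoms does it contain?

1

Scan the SMILES for F atoms (remember two-letter symbols like Cl and Br are single atoms).
Fluorine count: 1.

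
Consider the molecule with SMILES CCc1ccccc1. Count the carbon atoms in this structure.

8

Count every carbon token in the SMILES (each C, including those in ring-closure positions and inside branches).
Carbon count: 8.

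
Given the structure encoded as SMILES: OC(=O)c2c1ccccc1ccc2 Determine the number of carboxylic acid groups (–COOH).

The carboxylic acid motif appears at heavy-atom position 2 in the SMILES.
Carboxylic acid count: 1.

1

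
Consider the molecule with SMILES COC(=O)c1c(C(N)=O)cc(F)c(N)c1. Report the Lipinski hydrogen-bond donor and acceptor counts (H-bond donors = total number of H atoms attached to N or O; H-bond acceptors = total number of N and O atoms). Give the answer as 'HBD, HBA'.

4, 5

Donors: find every N or O and count the H atoms it carries.
  atom 2 (O): bond orders sum to 2 → 0 H
  atom 4 (O): bond orders sum to 2 → 0 H
  atom 8 (N): bond orders sum to 1 → 2 H
  atom 9 (O): bond orders sum to 2 → 0 H
  atom 14 (N): bond orders sum to 1 → 2 H
Lipinski HBD = 4.
Acceptors: N atoms = 2, O atoms = 3 → HBA = 5.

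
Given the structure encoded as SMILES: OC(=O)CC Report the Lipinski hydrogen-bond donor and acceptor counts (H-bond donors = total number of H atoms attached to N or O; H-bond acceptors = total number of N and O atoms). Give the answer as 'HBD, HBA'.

Donors: find every N or O and count the H atoms it carries.
  atom 1 (O): bond orders sum to 1 → 1 H
  atom 3 (O): bond orders sum to 2 → 0 H
Lipinski HBD = 1.
Acceptors: N atoms = 0, O atoms = 2 → HBA = 2.

1, 2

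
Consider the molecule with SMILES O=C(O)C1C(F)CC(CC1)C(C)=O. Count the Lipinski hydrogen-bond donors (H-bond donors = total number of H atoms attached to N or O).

Donors: find every N or O and count the H atoms it carries.
  atom 1 (O): bond orders sum to 2 → 0 H
  atom 3 (O): bond orders sum to 1 → 1 H
  atom 13 (O): bond orders sum to 2 → 0 H
Lipinski HBD = 1.

1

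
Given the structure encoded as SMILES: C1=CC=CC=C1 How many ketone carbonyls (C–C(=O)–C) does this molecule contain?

0

Scan the SMILES for the ketone motif — none present.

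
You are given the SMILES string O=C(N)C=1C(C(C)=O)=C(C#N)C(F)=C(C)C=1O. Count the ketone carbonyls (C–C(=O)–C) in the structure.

The ketone motif appears at heavy-atom position 6 in the SMILES.
Other groups present: 1 amide, 1 hydroxyl, 1 nitrile.
Ketone count: 1.

1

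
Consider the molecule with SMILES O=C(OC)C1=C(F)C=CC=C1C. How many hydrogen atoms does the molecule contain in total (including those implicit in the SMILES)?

9

Walk through each heavy atom and fill implicit hydrogens from standard valence (C 4, N 3, O 2, S 2, halogen 1):
  atom 1: O, bond orders sum to 2 (valence 2) → 0 H
  atom 2: C, bond orders sum to 4 (valence 4) → 0 H
  atom 3: O, bond orders sum to 2 (valence 2) → 0 H
  atom 4: C, bond orders sum to 1 (valence 4) → 3 H
  atom 5: C, bond orders sum to 4 (valence 4) → 0 H
  atom 6: C, bond orders sum to 4 (valence 4) → 0 H
  atom 7: F (halogen, monovalent) → 0 H
  atom 8: C, bond orders sum to 3 (valence 4) → 1 H
  atom 9: C, bond orders sum to 3 (valence 4) → 1 H
  atom 10: C, bond orders sum to 3 (valence 4) → 1 H
  atom 11: C, bond orders sum to 4 (valence 4) → 0 H
  atom 12: C, bond orders sum to 1 (valence 4) → 3 H
Total hydrogens: 9.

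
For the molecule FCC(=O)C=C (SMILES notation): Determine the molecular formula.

C4H5FO

Walk through each heavy atom and fill implicit hydrogens from standard valence (C 4, N 3, O 2, S 2, halogen 1):
  atom 1: F (halogen, monovalent) → 0 H
  atom 2: C, bond orders sum to 2 (valence 4) → 2 H
  atom 3: C, bond orders sum to 4 (valence 4) → 0 H
  atom 4: O, bond orders sum to 2 (valence 2) → 0 H
  atom 5: C, bond orders sum to 3 (valence 4) → 1 H
  atom 6: C, bond orders sum to 2 (valence 4) → 2 H
Totals → C:4, H:5, F:1, O:1.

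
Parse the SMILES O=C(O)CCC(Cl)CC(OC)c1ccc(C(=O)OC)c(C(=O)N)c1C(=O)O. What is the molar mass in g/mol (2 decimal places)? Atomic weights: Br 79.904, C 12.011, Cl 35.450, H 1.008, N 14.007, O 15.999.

First, the molecular formula is C17H20ClNO8 (counting implicit H from valence).
  C: 17 × 12.011 = 204.187
  Cl: 1 × 35.450 = 35.450
  H: 20 × 1.008 = 20.160
  N: 1 × 14.007 = 14.007
  O: 8 × 15.999 = 127.992
Sum: 17×12.011 + 1×35.450 + 20×1.008 + 1×14.007 + 8×15.999 = 401.796 → 401.80 g/mol.

401.80 g/mol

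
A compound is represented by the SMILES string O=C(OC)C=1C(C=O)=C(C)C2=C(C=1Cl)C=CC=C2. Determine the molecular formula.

C14H11ClO3

Walk through each heavy atom and fill implicit hydrogens from standard valence (C 4, N 3, O 2, S 2, halogen 1):
  atom 1: O, bond orders sum to 2 (valence 2) → 0 H
  atom 2: C, bond orders sum to 4 (valence 4) → 0 H
  atom 3: O, bond orders sum to 2 (valence 2) → 0 H
  atom 4: C, bond orders sum to 1 (valence 4) → 3 H
  atom 5: C, bond orders sum to 4 (valence 4) → 0 H
  atom 6: C, bond orders sum to 4 (valence 4) → 0 H
  atom 7: C, bond orders sum to 3 (valence 4) → 1 H
  atom 8: O, bond orders sum to 2 (valence 2) → 0 H
  atom 9: C, bond orders sum to 4 (valence 4) → 0 H
  atom 10: C, bond orders sum to 1 (valence 4) → 3 H
  atom 11: C, bond orders sum to 4 (valence 4) → 0 H
  atom 12: C, bond orders sum to 4 (valence 4) → 0 H
  atom 13: C, bond orders sum to 4 (valence 4) → 0 H
  atom 14: Cl (halogen, monovalent) → 0 H
  atom 15: C, bond orders sum to 3 (valence 4) → 1 H
  atom 16: C, bond orders sum to 3 (valence 4) → 1 H
  atom 17: C, bond orders sum to 3 (valence 4) → 1 H
  atom 18: C, bond orders sum to 3 (valence 4) → 1 H
Totals → C:14, H:11, Cl:1, O:3.
In Hill order: C14H11ClO3.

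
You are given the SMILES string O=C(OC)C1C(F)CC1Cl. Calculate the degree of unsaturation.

Degree of unsaturation = (number of rings) + (number of π bonds).
Ring closures in the SMILES: 1.
π bonds: 1 double bond (each 1 DoU) → 1 DoU from unsaturation.
Total DoU = 1 + 1 = 2.

2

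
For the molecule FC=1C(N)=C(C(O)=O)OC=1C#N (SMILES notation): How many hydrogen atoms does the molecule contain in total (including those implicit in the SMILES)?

Walk through each heavy atom and fill implicit hydrogens from standard valence (C 4, N 3, O 2, S 2, halogen 1):
  atom 1: F (halogen, monovalent) → 0 H
  atom 2: C, bond orders sum to 4 (valence 4) → 0 H
  atom 3: C, bond orders sum to 4 (valence 4) → 0 H
  atom 4: N, bond orders sum to 1 (valence 3) → 2 H
  atom 5: C, bond orders sum to 4 (valence 4) → 0 H
  atom 6: C, bond orders sum to 4 (valence 4) → 0 H
  atom 7: O, bond orders sum to 1 (valence 2) → 1 H
  atom 8: O, bond orders sum to 2 (valence 2) → 0 H
  atom 9: O, bond orders sum to 2 (valence 2) → 0 H
  atom 10: C, bond orders sum to 4 (valence 4) → 0 H
  atom 11: C, bond orders sum to 4 (valence 4) → 0 H
  atom 12: N, bond orders sum to 3 (valence 3) → 0 H
Total hydrogens: 3.

3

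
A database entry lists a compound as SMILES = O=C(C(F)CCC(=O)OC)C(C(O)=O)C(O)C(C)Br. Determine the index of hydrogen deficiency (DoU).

3

Molecular formula: C11H16BrFO6.
DoU = (2C + 2 + N − H − X) / 2, where X is the halogen count and O/S are ignored.
    = (2·11 + 2 + 0 − 16 − 2) / 2 = 6 / 2 = 3.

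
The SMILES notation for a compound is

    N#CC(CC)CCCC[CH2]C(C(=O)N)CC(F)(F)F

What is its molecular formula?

C13H21F3N2O

Walk through each heavy atom and fill implicit hydrogens from standard valence (C 4, N 3, O 2, S 2, halogen 1):
  atom 1: N, bond orders sum to 3 (valence 3) → 0 H
  atom 2: C, bond orders sum to 4 (valence 4) → 0 H
  atom 3: C, bond orders sum to 3 (valence 4) → 1 H
  atom 4: C, bond orders sum to 2 (valence 4) → 2 H
  atom 5: C, bond orders sum to 1 (valence 4) → 3 H
  atom 6: C, bond orders sum to 2 (valence 4) → 2 H
  atom 7: C, bond orders sum to 2 (valence 4) → 2 H
  atom 8: C, bond orders sum to 2 (valence 4) → 2 H
  atom 9: C, bond orders sum to 2 (valence 4) → 2 H
  atom 10: C with explicit H count 2
  atom 11: C, bond orders sum to 3 (valence 4) → 1 H
  atom 12: C, bond orders sum to 4 (valence 4) → 0 H
  atom 13: O, bond orders sum to 2 (valence 2) → 0 H
  atom 14: N, bond orders sum to 1 (valence 3) → 2 H
  atom 15: C, bond orders sum to 2 (valence 4) → 2 H
  atom 16: C, bond orders sum to 4 (valence 4) → 0 H
  atom 17: F (halogen, monovalent) → 0 H
  atom 18: F (halogen, monovalent) → 0 H
  atom 19: F (halogen, monovalent) → 0 H
Totals → C:13, H:21, F:3, N:2, O:1.
In Hill order: C13H21F3N2O.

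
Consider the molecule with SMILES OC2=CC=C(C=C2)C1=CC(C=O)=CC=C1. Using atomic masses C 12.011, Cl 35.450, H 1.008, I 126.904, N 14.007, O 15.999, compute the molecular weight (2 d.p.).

First, the molecular formula is C13H10O2 (counting implicit H from valence).
  C: 13 × 12.011 = 156.143
  H: 10 × 1.008 = 10.080
  O: 2 × 15.999 = 31.998
Sum: 13×12.011 + 10×1.008 + 2×15.999 = 198.221 → 198.22 g/mol.

198.22 g/mol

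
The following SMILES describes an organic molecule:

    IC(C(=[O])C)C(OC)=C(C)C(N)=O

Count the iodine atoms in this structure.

1

Scan the SMILES for I atoms (remember two-letter symbols like Cl and Br are single atoms).
Iodine count: 1.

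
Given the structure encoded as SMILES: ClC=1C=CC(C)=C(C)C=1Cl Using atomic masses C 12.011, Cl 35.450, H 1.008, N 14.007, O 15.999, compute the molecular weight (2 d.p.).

First, the molecular formula is C8H8Cl2 (counting implicit H from valence).
  C: 8 × 12.011 = 96.088
  Cl: 2 × 35.450 = 70.900
  H: 8 × 1.008 = 8.064
Sum: 8×12.011 + 2×35.450 + 8×1.008 = 175.052 → 175.05 g/mol.

175.05 g/mol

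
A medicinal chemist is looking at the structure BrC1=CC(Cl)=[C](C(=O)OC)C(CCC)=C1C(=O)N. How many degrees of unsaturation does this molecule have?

6

Degree of unsaturation = (number of rings) + (number of π bonds).
Ring closures in the SMILES: 1.
π bonds: 5 double bonds (each 1 DoU) → 5 DoU from unsaturation.
Total DoU = 1 + 5 = 6.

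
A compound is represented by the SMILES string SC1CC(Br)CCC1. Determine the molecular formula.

Walk through each heavy atom and fill implicit hydrogens from standard valence (C 4, N 3, O 2, S 2, halogen 1):
  atom 1: S, bond orders sum to 1 (valence 2) → 1 H
  atom 2: C, bond orders sum to 3 (valence 4) → 1 H
  atom 3: C, bond orders sum to 2 (valence 4) → 2 H
  atom 4: C, bond orders sum to 3 (valence 4) → 1 H
  atom 5: Br (halogen, monovalent) → 0 H
  atom 6: C, bond orders sum to 2 (valence 4) → 2 H
  atom 7: C, bond orders sum to 2 (valence 4) → 2 H
  atom 8: C, bond orders sum to 2 (valence 4) → 2 H
Totals → C:6, H:11, Br:1, S:1.

C6H11BrS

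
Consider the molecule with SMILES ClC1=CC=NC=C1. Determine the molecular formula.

Walk through each heavy atom and fill implicit hydrogens from standard valence (C 4, N 3, O 2, S 2, halogen 1):
  atom 1: Cl (halogen, monovalent) → 0 H
  atom 2: C, bond orders sum to 4 (valence 4) → 0 H
  atom 3: C, bond orders sum to 3 (valence 4) → 1 H
  atom 4: C, bond orders sum to 3 (valence 4) → 1 H
  atom 5: N, bond orders sum to 3 (valence 3) → 0 H
  atom 6: C, bond orders sum to 3 (valence 4) → 1 H
  atom 7: C, bond orders sum to 3 (valence 4) → 1 H
Totals → C:5, H:4, Cl:1, N:1.

C5H4ClN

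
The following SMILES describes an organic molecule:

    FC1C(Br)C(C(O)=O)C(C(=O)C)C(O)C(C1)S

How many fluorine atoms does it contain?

1

Scan the SMILES for F atoms (remember two-letter symbols like Cl and Br are single atoms).
Fluorine count: 1.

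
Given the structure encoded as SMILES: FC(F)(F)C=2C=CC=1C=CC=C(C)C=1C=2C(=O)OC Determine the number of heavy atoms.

Every atom symbol written in the SMILES (organic subset) is one heavy atom; implicit H are not written.
Heavy atoms by element → C:14, F:3, O:2.
Total: 19.

19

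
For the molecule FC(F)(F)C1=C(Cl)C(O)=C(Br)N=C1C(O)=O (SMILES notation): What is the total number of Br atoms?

1

Scan the SMILES for Br atoms (remember two-letter symbols like Cl and Br are single atoms).
Bromine count: 1.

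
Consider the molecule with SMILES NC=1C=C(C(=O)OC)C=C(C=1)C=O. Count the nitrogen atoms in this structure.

1

Scan the SMILES for N atoms (remember two-letter symbols like Cl and Br are single atoms).
Nitrogen count: 1.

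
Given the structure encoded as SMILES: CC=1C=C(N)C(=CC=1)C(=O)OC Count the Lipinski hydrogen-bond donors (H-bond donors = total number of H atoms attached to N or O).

2

Donors: find every N or O and count the H atoms it carries.
  atom 5 (N): bond orders sum to 1 → 2 H
  atom 10 (O): bond orders sum to 2 → 0 H
  atom 11 (O): bond orders sum to 2 → 0 H
Lipinski HBD = 2.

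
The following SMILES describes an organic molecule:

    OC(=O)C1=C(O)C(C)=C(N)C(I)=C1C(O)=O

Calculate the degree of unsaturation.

Molecular formula: C9H8INO5.
DoU = (2C + 2 + N − H − X) / 2, where X is the halogen count and O/S are ignored.
    = (2·9 + 2 + 1 − 8 − 1) / 2 = 12 / 2 = 6.

6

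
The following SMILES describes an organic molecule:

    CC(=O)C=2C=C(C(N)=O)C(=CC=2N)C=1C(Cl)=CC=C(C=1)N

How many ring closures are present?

In SMILES, each pair of matching ring-closure digits denotes one ring-closing bond; the number of such bonds equals the number of independent rings.
Ring-closure bonds here: 2.

2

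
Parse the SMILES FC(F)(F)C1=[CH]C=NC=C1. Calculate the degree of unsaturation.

Degree of unsaturation = (number of rings) + (number of π bonds).
Ring closures in the SMILES: 1.
π bonds: 3 double bonds (each 1 DoU) → 3 DoU from unsaturation.
Total DoU = 1 + 3 = 4.

4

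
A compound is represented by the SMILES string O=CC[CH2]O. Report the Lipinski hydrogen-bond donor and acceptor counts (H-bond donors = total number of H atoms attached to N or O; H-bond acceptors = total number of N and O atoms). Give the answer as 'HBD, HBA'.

Donors: find every N or O and count the H atoms it carries.
  atom 1 (O): bond orders sum to 2 → 0 H
  atom 5 (O): bond orders sum to 1 → 1 H
Lipinski HBD = 1.
Acceptors: N atoms = 0, O atoms = 2 → HBA = 2.

1, 2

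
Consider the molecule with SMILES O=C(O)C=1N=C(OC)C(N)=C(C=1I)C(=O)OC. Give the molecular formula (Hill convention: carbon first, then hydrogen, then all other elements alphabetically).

Walk through each heavy atom and fill implicit hydrogens from standard valence (C 4, N 3, O 2, S 2, halogen 1):
  atom 1: O, bond orders sum to 2 (valence 2) → 0 H
  atom 2: C, bond orders sum to 4 (valence 4) → 0 H
  atom 3: O, bond orders sum to 1 (valence 2) → 1 H
  atom 4: C, bond orders sum to 4 (valence 4) → 0 H
  atom 5: N, bond orders sum to 3 (valence 3) → 0 H
  atom 6: C, bond orders sum to 4 (valence 4) → 0 H
  atom 7: O, bond orders sum to 2 (valence 2) → 0 H
  atom 8: C, bond orders sum to 1 (valence 4) → 3 H
  atom 9: C, bond orders sum to 4 (valence 4) → 0 H
  atom 10: N, bond orders sum to 1 (valence 3) → 2 H
  atom 11: C, bond orders sum to 4 (valence 4) → 0 H
  atom 12: C, bond orders sum to 4 (valence 4) → 0 H
  atom 13: I (halogen, monovalent) → 0 H
  atom 14: C, bond orders sum to 4 (valence 4) → 0 H
  atom 15: O, bond orders sum to 2 (valence 2) → 0 H
  atom 16: O, bond orders sum to 2 (valence 2) → 0 H
  atom 17: C, bond orders sum to 1 (valence 4) → 3 H
Totals → C:9, H:9, I:1, N:2, O:5.

C9H9IN2O5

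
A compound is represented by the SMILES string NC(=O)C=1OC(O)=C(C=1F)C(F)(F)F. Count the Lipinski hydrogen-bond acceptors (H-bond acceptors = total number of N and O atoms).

4

N atoms: 1; O atoms: 3.
Lipinski HBA = 1 + 3 = 4.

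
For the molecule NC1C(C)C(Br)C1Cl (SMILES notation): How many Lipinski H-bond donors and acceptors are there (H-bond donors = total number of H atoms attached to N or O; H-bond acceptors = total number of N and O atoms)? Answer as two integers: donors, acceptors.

Donors: find every N or O and count the H atoms it carries.
  atom 1 (N): bond orders sum to 1 → 2 H
Lipinski HBD = 2.
Acceptors: N atoms = 1, O atoms = 0 → HBA = 1.

2, 1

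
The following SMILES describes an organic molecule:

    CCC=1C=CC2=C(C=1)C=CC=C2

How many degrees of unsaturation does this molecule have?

Molecular formula: C12H12.
DoU = (2C + 2 + N − H − X) / 2, where X is the halogen count and O/S are ignored.
    = (2·12 + 2 + 0 − 12 − 0) / 2 = 14 / 2 = 7.

7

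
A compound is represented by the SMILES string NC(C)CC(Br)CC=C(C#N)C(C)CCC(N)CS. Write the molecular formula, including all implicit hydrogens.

Walk through each heavy atom and fill implicit hydrogens from standard valence (C 4, N 3, O 2, S 2, halogen 1):
  atom 1: N, bond orders sum to 1 (valence 3) → 2 H
  atom 2: C, bond orders sum to 3 (valence 4) → 1 H
  atom 3: C, bond orders sum to 1 (valence 4) → 3 H
  atom 4: C, bond orders sum to 2 (valence 4) → 2 H
  atom 5: C, bond orders sum to 3 (valence 4) → 1 H
  atom 6: Br (halogen, monovalent) → 0 H
  atom 7: C, bond orders sum to 2 (valence 4) → 2 H
  atom 8: C, bond orders sum to 3 (valence 4) → 1 H
  atom 9: C, bond orders sum to 4 (valence 4) → 0 H
  atom 10: C, bond orders sum to 4 (valence 4) → 0 H
  atom 11: N, bond orders sum to 3 (valence 3) → 0 H
  atom 12: C, bond orders sum to 3 (valence 4) → 1 H
  atom 13: C, bond orders sum to 1 (valence 4) → 3 H
  atom 14: C, bond orders sum to 2 (valence 4) → 2 H
  atom 15: C, bond orders sum to 2 (valence 4) → 2 H
  atom 16: C, bond orders sum to 3 (valence 4) → 1 H
  atom 17: N, bond orders sum to 1 (valence 3) → 2 H
  atom 18: C, bond orders sum to 2 (valence 4) → 2 H
  atom 19: S, bond orders sum to 1 (valence 2) → 1 H
Totals → C:14, H:26, Br:1, N:3, S:1.

C14H26BrN3S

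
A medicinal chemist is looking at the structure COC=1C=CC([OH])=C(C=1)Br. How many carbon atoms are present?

Count every carbon token in the SMILES (each C, including those in ring-closure positions and inside branches).
Carbon count: 7.

7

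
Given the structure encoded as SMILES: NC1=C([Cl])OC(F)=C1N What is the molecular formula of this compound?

Walk through each heavy atom and fill implicit hydrogens from standard valence (C 4, N 3, O 2, S 2, halogen 1):
  atom 1: N, bond orders sum to 1 (valence 3) → 2 H
  atom 2: C, bond orders sum to 4 (valence 4) → 0 H
  atom 3: C, bond orders sum to 4 (valence 4) → 0 H
  atom 4: Cl with explicit H count 0
  atom 5: O, bond orders sum to 2 (valence 2) → 0 H
  atom 6: C, bond orders sum to 4 (valence 4) → 0 H
  atom 7: F (halogen, monovalent) → 0 H
  atom 8: C, bond orders sum to 4 (valence 4) → 0 H
  atom 9: N, bond orders sum to 1 (valence 3) → 2 H
Totals → C:4, H:4, Cl:1, F:1, N:2, O:1.

C4H4ClFN2O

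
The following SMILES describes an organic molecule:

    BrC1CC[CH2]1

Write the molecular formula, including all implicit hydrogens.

Walk through each heavy atom and fill implicit hydrogens from standard valence (C 4, N 3, O 2, S 2, halogen 1):
  atom 1: Br (halogen, monovalent) → 0 H
  atom 2: C, bond orders sum to 3 (valence 4) → 1 H
  atom 3: C, bond orders sum to 2 (valence 4) → 2 H
  atom 4: C, bond orders sum to 2 (valence 4) → 2 H
  atom 5: C with explicit H count 2
Totals → C:4, H:7, Br:1.

C4H7Br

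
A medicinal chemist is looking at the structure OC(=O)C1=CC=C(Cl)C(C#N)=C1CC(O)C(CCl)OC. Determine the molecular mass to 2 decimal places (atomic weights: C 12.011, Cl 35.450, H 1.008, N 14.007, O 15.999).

318.15 g/mol

First, the molecular formula is C13H13Cl2NO4 (counting implicit H from valence).
  C: 13 × 12.011 = 156.143
  Cl: 2 × 35.450 = 70.900
  H: 13 × 1.008 = 13.104
  N: 1 × 14.007 = 14.007
  O: 4 × 15.999 = 63.996
Sum: 13×12.011 + 2×35.450 + 13×1.008 + 1×14.007 + 4×15.999 = 318.150 → 318.15 g/mol.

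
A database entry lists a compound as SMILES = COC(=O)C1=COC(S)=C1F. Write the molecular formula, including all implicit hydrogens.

Walk through each heavy atom and fill implicit hydrogens from standard valence (C 4, N 3, O 2, S 2, halogen 1):
  atom 1: C, bond orders sum to 1 (valence 4) → 3 H
  atom 2: O, bond orders sum to 2 (valence 2) → 0 H
  atom 3: C, bond orders sum to 4 (valence 4) → 0 H
  atom 4: O, bond orders sum to 2 (valence 2) → 0 H
  atom 5: C, bond orders sum to 4 (valence 4) → 0 H
  atom 6: C, bond orders sum to 3 (valence 4) → 1 H
  atom 7: O, bond orders sum to 2 (valence 2) → 0 H
  atom 8: C, bond orders sum to 4 (valence 4) → 0 H
  atom 9: S, bond orders sum to 1 (valence 2) → 1 H
  atom 10: C, bond orders sum to 4 (valence 4) → 0 H
  atom 11: F (halogen, monovalent) → 0 H
Totals → C:6, H:5, F:1, O:3, S:1.
In Hill order: C6H5FO3S.

C6H5FO3S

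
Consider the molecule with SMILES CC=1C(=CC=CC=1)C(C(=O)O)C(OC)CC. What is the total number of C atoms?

Count every carbon token in the SMILES (each C, including those in ring-closure positions and inside branches).
Carbon count: 13.

13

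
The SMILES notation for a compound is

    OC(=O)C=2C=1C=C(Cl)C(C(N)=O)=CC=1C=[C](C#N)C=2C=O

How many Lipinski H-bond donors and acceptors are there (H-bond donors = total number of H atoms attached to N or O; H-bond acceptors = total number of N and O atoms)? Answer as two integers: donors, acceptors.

Donors: find every N or O and count the H atoms it carries.
  atom 1 (O): bond orders sum to 1 → 1 H
  atom 3 (O): bond orders sum to 2 → 0 H
  atom 11 (N): bond orders sum to 1 → 2 H
  atom 12 (O): bond orders sum to 2 → 0 H
  atom 18 (N): bond orders sum to 3 → 0 H
  atom 21 (O): bond orders sum to 2 → 0 H
Lipinski HBD = 3.
Acceptors: N atoms = 2, O atoms = 4 → HBA = 6.

3, 6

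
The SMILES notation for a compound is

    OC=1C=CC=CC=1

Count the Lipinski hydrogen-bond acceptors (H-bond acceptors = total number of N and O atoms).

1

N atoms: 0; O atoms: 1.
Lipinski HBA = 0 + 1 = 1.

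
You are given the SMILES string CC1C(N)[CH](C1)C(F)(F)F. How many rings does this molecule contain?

1

In SMILES, each pair of matching ring-closure digits denotes one ring-closing bond; the number of such bonds equals the number of independent rings.
Ring-closure bonds here: 1.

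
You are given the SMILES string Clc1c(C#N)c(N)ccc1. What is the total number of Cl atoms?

Scan the SMILES for Cl atoms (remember two-letter symbols like Cl and Br are single atoms).
Chlorine count: 1.

1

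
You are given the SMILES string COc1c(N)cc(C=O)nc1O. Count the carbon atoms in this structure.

Count every carbon token in the SMILES (each C, including those in ring-closure positions and inside branches).
Carbon count: 7.

7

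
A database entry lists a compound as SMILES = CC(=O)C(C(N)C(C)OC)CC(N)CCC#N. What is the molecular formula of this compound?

C12H23N3O2

Walk through each heavy atom and fill implicit hydrogens from standard valence (C 4, N 3, O 2, S 2, halogen 1):
  atom 1: C, bond orders sum to 1 (valence 4) → 3 H
  atom 2: C, bond orders sum to 4 (valence 4) → 0 H
  atom 3: O, bond orders sum to 2 (valence 2) → 0 H
  atom 4: C, bond orders sum to 3 (valence 4) → 1 H
  atom 5: C, bond orders sum to 3 (valence 4) → 1 H
  atom 6: N, bond orders sum to 1 (valence 3) → 2 H
  atom 7: C, bond orders sum to 3 (valence 4) → 1 H
  atom 8: C, bond orders sum to 1 (valence 4) → 3 H
  atom 9: O, bond orders sum to 2 (valence 2) → 0 H
  atom 10: C, bond orders sum to 1 (valence 4) → 3 H
  atom 11: C, bond orders sum to 2 (valence 4) → 2 H
  atom 12: C, bond orders sum to 3 (valence 4) → 1 H
  atom 13: N, bond orders sum to 1 (valence 3) → 2 H
  atom 14: C, bond orders sum to 2 (valence 4) → 2 H
  atom 15: C, bond orders sum to 2 (valence 4) → 2 H
  atom 16: C, bond orders sum to 4 (valence 4) → 0 H
  atom 17: N, bond orders sum to 3 (valence 3) → 0 H
Totals → C:12, H:23, N:3, O:2.
In Hill order: C12H23N3O2.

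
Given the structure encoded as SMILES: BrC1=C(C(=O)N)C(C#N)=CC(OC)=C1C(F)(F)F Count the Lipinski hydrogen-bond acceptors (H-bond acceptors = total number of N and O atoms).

4

N atoms: 2; O atoms: 2.
Lipinski HBA = 2 + 2 = 4.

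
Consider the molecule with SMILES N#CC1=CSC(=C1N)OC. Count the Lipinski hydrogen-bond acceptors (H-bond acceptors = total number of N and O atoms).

N atoms: 2; O atoms: 1.
Lipinski HBA = 2 + 1 = 3.

3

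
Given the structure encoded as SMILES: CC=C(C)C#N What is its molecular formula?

Walk through each heavy atom and fill implicit hydrogens from standard valence (C 4, N 3, O 2, S 2, halogen 1):
  atom 1: C, bond orders sum to 1 (valence 4) → 3 H
  atom 2: C, bond orders sum to 3 (valence 4) → 1 H
  atom 3: C, bond orders sum to 4 (valence 4) → 0 H
  atom 4: C, bond orders sum to 1 (valence 4) → 3 H
  atom 5: C, bond orders sum to 4 (valence 4) → 0 H
  atom 6: N, bond orders sum to 3 (valence 3) → 0 H
Totals → C:5, H:7, N:1.

C5H7N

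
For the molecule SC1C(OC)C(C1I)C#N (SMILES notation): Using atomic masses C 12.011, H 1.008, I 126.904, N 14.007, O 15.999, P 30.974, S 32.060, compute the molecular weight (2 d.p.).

First, the molecular formula is C6H8INOS (counting implicit H from valence).
  C: 6 × 12.011 = 72.066
  H: 8 × 1.008 = 8.064
  I: 1 × 126.904 = 126.904
  N: 1 × 14.007 = 14.007
  O: 1 × 15.999 = 15.999
  S: 1 × 32.060 = 32.060
Sum: 6×12.011 + 8×1.008 + 1×126.904 + 1×14.007 + 1×15.999 + 1×32.060 = 269.100 → 269.10 g/mol.

269.10 g/mol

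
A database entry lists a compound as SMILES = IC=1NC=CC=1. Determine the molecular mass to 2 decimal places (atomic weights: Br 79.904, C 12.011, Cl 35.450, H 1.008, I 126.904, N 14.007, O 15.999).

192.99 g/mol

First, the molecular formula is C4H4IN (counting implicit H from valence).
  C: 4 × 12.011 = 48.044
  H: 4 × 1.008 = 4.032
  I: 1 × 126.904 = 126.904
  N: 1 × 14.007 = 14.007
Sum: 4×12.011 + 4×1.008 + 1×126.904 + 1×14.007 = 192.987 → 192.99 g/mol.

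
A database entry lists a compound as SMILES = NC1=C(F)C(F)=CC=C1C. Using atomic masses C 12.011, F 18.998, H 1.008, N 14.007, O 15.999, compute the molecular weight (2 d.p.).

143.14 g/mol

First, the molecular formula is C7H7F2N (counting implicit H from valence).
  C: 7 × 12.011 = 84.077
  F: 2 × 18.998 = 37.996
  H: 7 × 1.008 = 7.056
  N: 1 × 14.007 = 14.007
Sum: 7×12.011 + 2×18.998 + 7×1.008 + 1×14.007 = 143.136 → 143.14 g/mol.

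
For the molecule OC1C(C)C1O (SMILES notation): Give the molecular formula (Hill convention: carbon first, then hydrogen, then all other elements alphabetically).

Walk through each heavy atom and fill implicit hydrogens from standard valence (C 4, N 3, O 2, S 2, halogen 1):
  atom 1: O, bond orders sum to 1 (valence 2) → 1 H
  atom 2: C, bond orders sum to 3 (valence 4) → 1 H
  atom 3: C, bond orders sum to 3 (valence 4) → 1 H
  atom 4: C, bond orders sum to 1 (valence 4) → 3 H
  atom 5: C, bond orders sum to 3 (valence 4) → 1 H
  atom 6: O, bond orders sum to 1 (valence 2) → 1 H
Totals → C:4, H:8, O:2.

C4H8O2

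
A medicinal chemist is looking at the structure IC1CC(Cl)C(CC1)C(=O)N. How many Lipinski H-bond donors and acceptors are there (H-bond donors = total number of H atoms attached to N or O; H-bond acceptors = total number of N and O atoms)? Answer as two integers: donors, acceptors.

2, 2

Donors: find every N or O and count the H atoms it carries.
  atom 10 (O): bond orders sum to 2 → 0 H
  atom 11 (N): bond orders sum to 1 → 2 H
Lipinski HBD = 2.
Acceptors: N atoms = 1, O atoms = 1 → HBA = 2.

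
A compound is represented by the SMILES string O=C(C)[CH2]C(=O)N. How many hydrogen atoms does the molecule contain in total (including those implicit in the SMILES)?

Walk through each heavy atom and fill implicit hydrogens from standard valence (C 4, N 3, O 2, S 2, halogen 1):
  atom 1: O, bond orders sum to 2 (valence 2) → 0 H
  atom 2: C, bond orders sum to 4 (valence 4) → 0 H
  atom 3: C, bond orders sum to 1 (valence 4) → 3 H
  atom 4: C with explicit H count 2
  atom 5: C, bond orders sum to 4 (valence 4) → 0 H
  atom 6: O, bond orders sum to 2 (valence 2) → 0 H
  atom 7: N, bond orders sum to 1 (valence 3) → 2 H
Total hydrogens: 7.

7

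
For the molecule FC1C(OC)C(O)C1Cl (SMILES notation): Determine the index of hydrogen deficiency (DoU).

1

Molecular formula: C5H8ClFO2.
DoU = (2C + 2 + N − H − X) / 2, where X is the halogen count and O/S are ignored.
    = (2·5 + 2 + 0 − 8 − 2) / 2 = 2 / 2 = 1.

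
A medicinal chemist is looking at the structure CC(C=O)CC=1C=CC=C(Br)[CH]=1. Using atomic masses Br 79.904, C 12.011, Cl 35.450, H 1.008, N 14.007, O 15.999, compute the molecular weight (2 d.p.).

First, the molecular formula is C10H11BrO (counting implicit H from valence).
  Br: 1 × 79.904 = 79.904
  C: 10 × 12.011 = 120.110
  H: 11 × 1.008 = 11.088
  O: 1 × 15.999 = 15.999
Sum: 1×79.904 + 10×12.011 + 11×1.008 + 1×15.999 = 227.101 → 227.10 g/mol.

227.10 g/mol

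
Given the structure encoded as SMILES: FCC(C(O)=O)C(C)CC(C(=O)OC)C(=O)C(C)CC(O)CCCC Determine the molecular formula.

C18H31FO6

Walk through each heavy atom and fill implicit hydrogens from standard valence (C 4, N 3, O 2, S 2, halogen 1):
  atom 1: F (halogen, monovalent) → 0 H
  atom 2: C, bond orders sum to 2 (valence 4) → 2 H
  atom 3: C, bond orders sum to 3 (valence 4) → 1 H
  atom 4: C, bond orders sum to 4 (valence 4) → 0 H
  atom 5: O, bond orders sum to 1 (valence 2) → 1 H
  atom 6: O, bond orders sum to 2 (valence 2) → 0 H
  atom 7: C, bond orders sum to 3 (valence 4) → 1 H
  atom 8: C, bond orders sum to 1 (valence 4) → 3 H
  atom 9: C, bond orders sum to 2 (valence 4) → 2 H
  atom 10: C, bond orders sum to 3 (valence 4) → 1 H
  atom 11: C, bond orders sum to 4 (valence 4) → 0 H
  atom 12: O, bond orders sum to 2 (valence 2) → 0 H
  atom 13: O, bond orders sum to 2 (valence 2) → 0 H
  atom 14: C, bond orders sum to 1 (valence 4) → 3 H
  atom 15: C, bond orders sum to 4 (valence 4) → 0 H
  atom 16: O, bond orders sum to 2 (valence 2) → 0 H
  atom 17: C, bond orders sum to 3 (valence 4) → 1 H
  atom 18: C, bond orders sum to 1 (valence 4) → 3 H
  atom 19: C, bond orders sum to 2 (valence 4) → 2 H
  atom 20: C, bond orders sum to 3 (valence 4) → 1 H
  atom 21: O, bond orders sum to 1 (valence 2) → 1 H
  atom 22: C, bond orders sum to 2 (valence 4) → 2 H
  atom 23: C, bond orders sum to 2 (valence 4) → 2 H
  atom 24: C, bond orders sum to 2 (valence 4) → 2 H
  atom 25: C, bond orders sum to 1 (valence 4) → 3 H
Totals → C:18, H:31, F:1, O:6.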